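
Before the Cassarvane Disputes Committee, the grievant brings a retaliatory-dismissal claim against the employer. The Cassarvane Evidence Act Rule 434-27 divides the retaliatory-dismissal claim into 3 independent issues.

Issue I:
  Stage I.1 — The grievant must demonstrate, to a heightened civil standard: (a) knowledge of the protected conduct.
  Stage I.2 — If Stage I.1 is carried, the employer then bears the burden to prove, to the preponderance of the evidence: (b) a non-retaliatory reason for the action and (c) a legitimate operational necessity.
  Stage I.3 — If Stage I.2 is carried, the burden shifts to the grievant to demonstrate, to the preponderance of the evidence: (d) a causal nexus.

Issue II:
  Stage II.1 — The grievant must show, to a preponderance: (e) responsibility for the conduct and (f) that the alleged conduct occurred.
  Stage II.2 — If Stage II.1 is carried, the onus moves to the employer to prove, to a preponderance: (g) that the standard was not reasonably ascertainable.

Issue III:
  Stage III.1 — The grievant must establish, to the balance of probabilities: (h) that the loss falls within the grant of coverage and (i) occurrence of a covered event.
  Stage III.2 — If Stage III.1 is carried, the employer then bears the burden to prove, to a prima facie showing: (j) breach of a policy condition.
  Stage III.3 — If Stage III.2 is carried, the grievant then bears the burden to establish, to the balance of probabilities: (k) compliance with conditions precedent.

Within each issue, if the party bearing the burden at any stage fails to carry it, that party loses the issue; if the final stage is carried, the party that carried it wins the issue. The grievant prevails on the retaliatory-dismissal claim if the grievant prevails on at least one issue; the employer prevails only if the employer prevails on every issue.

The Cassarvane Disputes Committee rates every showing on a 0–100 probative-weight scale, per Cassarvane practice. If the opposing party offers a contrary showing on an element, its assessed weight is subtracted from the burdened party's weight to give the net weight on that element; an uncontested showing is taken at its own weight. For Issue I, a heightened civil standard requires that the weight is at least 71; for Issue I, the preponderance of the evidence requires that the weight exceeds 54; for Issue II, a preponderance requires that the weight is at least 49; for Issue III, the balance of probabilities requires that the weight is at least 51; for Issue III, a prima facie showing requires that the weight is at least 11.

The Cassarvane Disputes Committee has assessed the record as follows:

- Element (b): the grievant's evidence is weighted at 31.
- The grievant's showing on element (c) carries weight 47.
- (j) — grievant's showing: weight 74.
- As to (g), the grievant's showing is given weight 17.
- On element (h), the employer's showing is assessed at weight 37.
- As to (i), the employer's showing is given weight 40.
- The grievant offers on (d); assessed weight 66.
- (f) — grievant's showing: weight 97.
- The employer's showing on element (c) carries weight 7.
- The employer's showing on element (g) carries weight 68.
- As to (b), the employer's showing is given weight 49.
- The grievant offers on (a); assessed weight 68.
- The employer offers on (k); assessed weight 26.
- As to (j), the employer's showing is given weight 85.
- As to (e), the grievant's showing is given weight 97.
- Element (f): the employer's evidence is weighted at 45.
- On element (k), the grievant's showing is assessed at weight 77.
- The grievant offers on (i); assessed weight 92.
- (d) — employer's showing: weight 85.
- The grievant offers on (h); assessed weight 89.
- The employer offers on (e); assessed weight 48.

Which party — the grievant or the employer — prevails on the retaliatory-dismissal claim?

— Issue I —
Stage I.1 — burden on grievant; standard: a heightened civil standard (weight is at least 71).
    (a): 68 < 71 [not met]
  Stage I.1 not carried; the grievant fails its burden.
The analysis ends at Stage I.1; the employer prevails on this issue.
— Issue II —
Stage II.1 — burden on grievant; standard: a preponderance (weight is at least 49).
    (e): 97 − 48 = 49 ≥ 49 [met]
    (f): 97 − 45 = 52 ≥ 49 [met]
  All elements met. The burden passes to the employer.
Stage II.2 — burden on employer; standard: a preponderance (weight is at least 49).
    (g): 68 − 17 = 51 ≥ 49 [met]
  The employer carries the last stage.
All stages carried — the employer prevails on this issue.
— Issue III —
At Stage III.1 the grievant must meet the balance of probabilities (weight is at least 51): on (h) the weight is 89 less the opposing 37 gives net 52, which does reach 51, so (h) meets the standard; on (i) the weight is 92 less the opposing 40 gives net 52, which does reach 51, so (i) meets the standard.
  Stage III.1 is satisfied; the onus moves to the employer.
At Stage III.2 the employer must meet a prima facie showing (weight is at least 11): on (j) the weight is 85 less the opposing 74 gives net 11, which does reach 11, so (j) meets the standard.
  Stage III.2 is satisfied; the onus moves to the grievant.
At Stage III.3 the grievant must meet the balance of probabilities (weight is at least 51): on (k) the weight is 77 less the opposing 26 gives net 51, which does reach 51, so (k) meets the standard.
  The grievant carries the last stage.
Every stage carried; the grievant prevails on this issue.
Per-issue: Issue I → employer; Issue II → employer; Issue III → grievant. The grievant must prevail on at least one issue; overall, the grievant prevails.

grievant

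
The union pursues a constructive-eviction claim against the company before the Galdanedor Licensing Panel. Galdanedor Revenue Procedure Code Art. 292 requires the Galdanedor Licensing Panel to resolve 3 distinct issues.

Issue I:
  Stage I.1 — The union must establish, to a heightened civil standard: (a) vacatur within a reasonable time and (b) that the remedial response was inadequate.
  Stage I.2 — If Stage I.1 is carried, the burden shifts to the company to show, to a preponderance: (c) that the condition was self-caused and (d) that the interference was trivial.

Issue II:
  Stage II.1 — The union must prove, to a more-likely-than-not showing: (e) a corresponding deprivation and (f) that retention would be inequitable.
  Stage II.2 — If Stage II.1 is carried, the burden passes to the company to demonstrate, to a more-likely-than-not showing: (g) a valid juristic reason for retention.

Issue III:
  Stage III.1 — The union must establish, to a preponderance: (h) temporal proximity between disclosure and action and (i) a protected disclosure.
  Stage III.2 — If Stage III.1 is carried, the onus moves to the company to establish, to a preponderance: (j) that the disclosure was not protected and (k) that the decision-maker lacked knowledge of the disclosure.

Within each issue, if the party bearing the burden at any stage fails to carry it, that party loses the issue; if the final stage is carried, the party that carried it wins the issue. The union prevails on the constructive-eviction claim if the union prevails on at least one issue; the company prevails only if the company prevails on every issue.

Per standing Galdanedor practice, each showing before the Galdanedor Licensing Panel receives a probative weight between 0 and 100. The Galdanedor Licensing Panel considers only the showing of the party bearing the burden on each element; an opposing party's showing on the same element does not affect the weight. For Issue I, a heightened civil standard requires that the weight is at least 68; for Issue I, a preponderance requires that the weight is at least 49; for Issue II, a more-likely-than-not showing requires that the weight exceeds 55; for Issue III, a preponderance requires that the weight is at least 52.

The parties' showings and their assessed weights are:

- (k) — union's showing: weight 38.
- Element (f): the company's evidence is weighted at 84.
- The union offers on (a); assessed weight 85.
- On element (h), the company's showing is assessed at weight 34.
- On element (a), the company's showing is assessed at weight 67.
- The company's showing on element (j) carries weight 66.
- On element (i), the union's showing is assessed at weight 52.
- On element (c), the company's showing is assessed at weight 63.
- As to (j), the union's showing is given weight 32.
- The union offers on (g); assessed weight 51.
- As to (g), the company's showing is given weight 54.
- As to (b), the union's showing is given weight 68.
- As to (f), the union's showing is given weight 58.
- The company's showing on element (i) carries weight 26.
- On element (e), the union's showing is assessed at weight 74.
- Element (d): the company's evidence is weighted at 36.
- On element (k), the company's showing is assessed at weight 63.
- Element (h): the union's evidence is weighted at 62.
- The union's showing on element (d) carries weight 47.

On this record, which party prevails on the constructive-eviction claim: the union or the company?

— Issue I —
Stage I.1 (union, a heightened civil standard, weight is at least 68): (a) 85 (company's 67 disregarded) ≥ 68 — meets; (b) 68 ≥ 68 — meets.
  All elements met. The burden passes to the company.
Stage I.2 (company, a preponderance, weight is at least 49): (c) 63 ≥ 49 — meets; (d) 36 (union's 47 disregarded) < 49 — fails.
  Not every element is met, so the company fails to carry Stage I.2.
The analysis ends at Stage I.2; the union prevails on this issue.
— Issue II —
At Stage II.1 the union must meet a more-likely-than-not showing (weight exceeds 55): on (e) the weight is 74, which does exceed 55, so (e) meets the standard; on (f) the weight is 58 (the company's 84 is given no effect), which does exceed 55, so (f) meets the standard.
  Stage II.1 carried; the burden shifts to the company.
At Stage II.2 the company must meet a more-likely-than-not showing (weight exceeds 55): on (g) the weight is 54 (the union's 51 is given no effect), ≤ 55, so (g) does not meet the standard.
  The company does not carry Stage II.2.
The analysis ends at Stage II.2; the union prevails on this issue.
— Issue III —
Stage III.1 — burden on union; standard: a preponderance (weight is at least 52).
    (h): 62 (company's 34 disregarded) ≥ 52 [met]
    (i): 52 (company's 26 disregarded) ≥ 52 [met]
  Stage III.1 carried; the burden shifts to the company.
Stage III.2 — burden on company; standard: a preponderance (weight is at least 52).
    (j): 66 (union's 32 disregarded) ≥ 52 [met]
    (k): 63 (union's 38 disregarded) ≥ 52 [met]
  Stage III.2 carried; the final stage is satisfied.
With every stage satisfied, the company prevails on this issue.
Per-issue: Issue I → union; Issue II → union; Issue III → company. The union must prevail on at least one issue; overall, the union prevails.

union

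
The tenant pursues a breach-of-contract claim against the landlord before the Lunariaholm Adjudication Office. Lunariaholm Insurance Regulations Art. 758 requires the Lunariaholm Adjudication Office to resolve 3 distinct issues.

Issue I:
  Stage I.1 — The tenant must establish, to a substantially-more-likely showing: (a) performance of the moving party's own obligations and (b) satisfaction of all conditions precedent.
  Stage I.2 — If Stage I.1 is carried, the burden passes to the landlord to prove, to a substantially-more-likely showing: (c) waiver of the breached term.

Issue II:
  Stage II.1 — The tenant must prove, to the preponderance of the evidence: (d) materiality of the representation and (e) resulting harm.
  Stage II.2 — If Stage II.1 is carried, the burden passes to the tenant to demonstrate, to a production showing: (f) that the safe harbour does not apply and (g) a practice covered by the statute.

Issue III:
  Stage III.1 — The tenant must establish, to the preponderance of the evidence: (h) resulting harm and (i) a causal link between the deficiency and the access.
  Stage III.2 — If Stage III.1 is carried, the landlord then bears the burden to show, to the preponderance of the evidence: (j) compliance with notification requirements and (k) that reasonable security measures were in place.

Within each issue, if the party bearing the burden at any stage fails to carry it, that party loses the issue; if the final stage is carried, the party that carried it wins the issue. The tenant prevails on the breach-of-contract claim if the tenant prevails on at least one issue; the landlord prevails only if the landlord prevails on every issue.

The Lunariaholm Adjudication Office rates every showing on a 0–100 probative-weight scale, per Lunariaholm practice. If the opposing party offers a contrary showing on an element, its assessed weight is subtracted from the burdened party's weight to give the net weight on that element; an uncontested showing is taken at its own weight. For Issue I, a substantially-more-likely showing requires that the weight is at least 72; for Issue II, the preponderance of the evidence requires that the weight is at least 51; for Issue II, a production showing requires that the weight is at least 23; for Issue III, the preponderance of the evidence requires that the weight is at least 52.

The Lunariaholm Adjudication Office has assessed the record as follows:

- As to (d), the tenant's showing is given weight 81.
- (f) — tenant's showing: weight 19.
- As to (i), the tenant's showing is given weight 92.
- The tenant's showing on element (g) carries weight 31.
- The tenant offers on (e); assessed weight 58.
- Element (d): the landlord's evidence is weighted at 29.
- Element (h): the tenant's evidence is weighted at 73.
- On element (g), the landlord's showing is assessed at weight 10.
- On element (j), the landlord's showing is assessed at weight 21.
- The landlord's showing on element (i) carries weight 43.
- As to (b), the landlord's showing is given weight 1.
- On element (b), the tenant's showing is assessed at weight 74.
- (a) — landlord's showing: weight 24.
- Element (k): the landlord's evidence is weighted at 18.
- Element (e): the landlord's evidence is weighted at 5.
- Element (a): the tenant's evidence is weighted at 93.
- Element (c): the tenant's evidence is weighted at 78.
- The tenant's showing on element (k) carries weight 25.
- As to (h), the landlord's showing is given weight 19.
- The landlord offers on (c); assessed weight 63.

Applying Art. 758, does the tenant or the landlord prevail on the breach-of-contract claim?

— Issue I —
Stage I.1 — burden on tenant; standard: a substantially-more-likely showing (weight is at least 72).
    (a): 93 − 24 = 69 < 72 [not met]
    (b): 74 − 1 = 73 ≥ 72 [met]
  Not every element is met, so the tenant fails to carry Stage I.1.
The landlord prevails on this issue.
— Issue II —
Stage II.1 (tenant, the preponderance of the evidence, weight is at least 51): (d) net 81−29=52 ≥ 51 — meets; (e) net 58−5=53 ≥ 51 — meets.
  All elements met. The tenant retains the burden for Stage II.2.
Stage II.2 (tenant, a production showing, weight is at least 23): (f) 19 < 23 — fails; (g) net 31−10=21 < 23 — fails.
  Not every element is met, so the tenant fails to carry Stage II.2.
So the landlord prevails on this issue.
— Issue III —
Stage III.1 (tenant, the preponderance of the evidence, weight is at least 52): (h) net 73−19=54 ≥ 52 — meets; (i) net 92−43=49 < 52 — fails.
  Stage III.1 not carried; the tenant fails its burden.
So the landlord prevails on this issue.
Per-issue: Issue I → landlord; Issue II → landlord; Issue III → landlord. The tenant must prevail on at least one issue; overall, the landlord prevails.

landlord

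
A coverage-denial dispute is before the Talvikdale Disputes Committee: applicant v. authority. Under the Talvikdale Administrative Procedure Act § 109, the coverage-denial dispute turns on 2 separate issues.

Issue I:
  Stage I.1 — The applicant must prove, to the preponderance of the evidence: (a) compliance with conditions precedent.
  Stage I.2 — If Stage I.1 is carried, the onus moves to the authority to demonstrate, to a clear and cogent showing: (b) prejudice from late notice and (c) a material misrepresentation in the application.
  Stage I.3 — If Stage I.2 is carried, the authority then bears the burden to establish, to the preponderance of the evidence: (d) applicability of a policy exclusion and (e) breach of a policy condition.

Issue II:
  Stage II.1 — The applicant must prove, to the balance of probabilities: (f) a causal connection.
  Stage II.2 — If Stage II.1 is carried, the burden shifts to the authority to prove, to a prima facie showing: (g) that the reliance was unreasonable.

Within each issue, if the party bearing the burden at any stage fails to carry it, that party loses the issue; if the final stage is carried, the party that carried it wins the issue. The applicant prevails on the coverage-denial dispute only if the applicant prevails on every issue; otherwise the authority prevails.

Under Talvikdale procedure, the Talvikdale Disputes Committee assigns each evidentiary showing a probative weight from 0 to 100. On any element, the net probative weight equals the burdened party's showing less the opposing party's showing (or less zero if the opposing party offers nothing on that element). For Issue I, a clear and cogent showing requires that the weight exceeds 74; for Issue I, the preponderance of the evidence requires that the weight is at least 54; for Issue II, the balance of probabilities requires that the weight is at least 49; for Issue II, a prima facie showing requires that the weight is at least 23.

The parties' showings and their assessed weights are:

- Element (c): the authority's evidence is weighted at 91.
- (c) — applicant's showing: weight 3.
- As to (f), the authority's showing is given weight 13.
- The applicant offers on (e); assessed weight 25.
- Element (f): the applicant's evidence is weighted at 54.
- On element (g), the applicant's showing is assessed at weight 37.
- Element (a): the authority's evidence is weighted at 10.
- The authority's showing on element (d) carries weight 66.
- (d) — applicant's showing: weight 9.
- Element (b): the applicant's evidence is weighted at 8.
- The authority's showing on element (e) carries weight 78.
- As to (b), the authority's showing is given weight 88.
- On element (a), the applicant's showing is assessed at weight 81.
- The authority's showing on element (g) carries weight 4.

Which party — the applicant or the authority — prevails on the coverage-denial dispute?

authority

— Issue I —
At Stage I.1 the applicant must meet the preponderance of the evidence (weight is at least 54): on (a) the weight is 81 less the opposing 10 gives net 71, ≥ 54, so (a) meets the standard.
  Stage I.1 carried; the burden shifts to the authority.
At Stage I.2 the authority must meet a clear and cogent showing (weight exceeds 74): on (b) the weight is 88 less the opposing 8 gives net 80, > 74, so (b) meets the standard; on (c) the weight is 91 less the opposing 3 gives net 88, > 74, so (c) meets the standard.
  Stage I.2 carried; the burden remains with the authority.
At Stage I.3 the authority must meet the preponderance of the evidence (weight is at least 54): on (d) the weight is 66 less the opposing 9 gives net 57, which does reach 54, so (d) meets the standard; on (e) the weight is 78 less the opposing 25 gives net 53, < 54, so (e) does not meet the standard.
  Not every element is met, so the authority fails to carry Stage I.3.
So the applicant prevails on this issue.
— Issue II —
Stage II.1 — burden on applicant; standard: the balance of probabilities (weight is at least 49).
    (f): 54 − 13 = 41 < 49 [not met]
  The applicant does not carry Stage II.1.
The authority prevails on this issue.
Per-issue: Issue I → applicant; Issue II → authority. The applicant must prevail on every issue; overall, the authority prevails.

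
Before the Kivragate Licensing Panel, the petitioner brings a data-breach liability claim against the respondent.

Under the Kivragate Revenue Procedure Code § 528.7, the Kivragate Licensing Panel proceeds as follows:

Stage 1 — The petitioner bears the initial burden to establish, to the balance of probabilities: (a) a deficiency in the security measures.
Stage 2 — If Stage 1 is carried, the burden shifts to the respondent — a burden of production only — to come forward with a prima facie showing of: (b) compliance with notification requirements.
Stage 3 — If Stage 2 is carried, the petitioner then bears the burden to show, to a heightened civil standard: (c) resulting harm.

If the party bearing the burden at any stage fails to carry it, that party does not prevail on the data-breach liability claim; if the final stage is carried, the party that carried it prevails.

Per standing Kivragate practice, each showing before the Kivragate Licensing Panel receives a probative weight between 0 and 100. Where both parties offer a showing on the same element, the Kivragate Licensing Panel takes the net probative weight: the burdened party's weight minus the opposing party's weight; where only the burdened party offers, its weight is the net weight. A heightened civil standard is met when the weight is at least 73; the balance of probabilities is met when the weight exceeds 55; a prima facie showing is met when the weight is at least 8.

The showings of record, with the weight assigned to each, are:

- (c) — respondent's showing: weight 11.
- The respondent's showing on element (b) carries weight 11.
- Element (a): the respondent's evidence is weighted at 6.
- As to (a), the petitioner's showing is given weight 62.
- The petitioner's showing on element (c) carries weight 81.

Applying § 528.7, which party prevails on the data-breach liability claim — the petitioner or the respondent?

At Stage 1 the petitioner must meet the balance of probabilities (weight exceeds 55): on (a) the weight is 62 less the opposing 6 gives net 56, > 55, so (a) meets the standard.
  The petitioner carries Stage 1; the respondent now bears the burden.
At Stage 2 the respondent must meet a prima facie showing (weight is at least 8): on (b) the weight is 11, ≥ 8, so (b) meets the standard.
  Stage 2 carried; the burden shifts to the petitioner.
At Stage 3 the petitioner must meet a heightened civil standard (weight is at least 73): on (c) the weight is 81 less the opposing 11 gives net 70, which does not reach 73, so (c) does not meet the standard.
  The petitioner does not carry Stage 3.
The analysis ends at Stage 3; the respondent prevails.

respondent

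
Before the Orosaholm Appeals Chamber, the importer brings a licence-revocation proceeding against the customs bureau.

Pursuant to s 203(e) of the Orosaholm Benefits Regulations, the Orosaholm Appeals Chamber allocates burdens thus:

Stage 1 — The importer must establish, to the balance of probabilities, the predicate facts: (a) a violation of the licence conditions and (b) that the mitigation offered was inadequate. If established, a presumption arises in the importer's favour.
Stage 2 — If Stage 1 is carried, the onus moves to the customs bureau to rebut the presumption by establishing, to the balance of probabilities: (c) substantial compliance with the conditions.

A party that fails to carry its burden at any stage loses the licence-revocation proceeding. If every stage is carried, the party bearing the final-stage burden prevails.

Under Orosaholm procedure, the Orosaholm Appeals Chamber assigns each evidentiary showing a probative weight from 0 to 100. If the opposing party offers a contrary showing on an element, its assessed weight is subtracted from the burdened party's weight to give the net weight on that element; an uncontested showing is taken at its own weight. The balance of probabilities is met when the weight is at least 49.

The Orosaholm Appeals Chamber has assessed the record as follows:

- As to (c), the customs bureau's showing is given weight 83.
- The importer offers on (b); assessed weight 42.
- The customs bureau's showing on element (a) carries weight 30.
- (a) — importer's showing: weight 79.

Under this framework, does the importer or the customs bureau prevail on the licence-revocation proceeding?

At Stage 1 the importer must meet the balance of probabilities (weight is at least 49): on (a) the weight is 79 less the opposing 30 gives net 49, which does reach 49, so (a) meets the standard; on (b) the weight is 42, < 49, so (b) does not meet the standard.
  The importer does not carry Stage 1.
The customs bureau prevails.

customs bureau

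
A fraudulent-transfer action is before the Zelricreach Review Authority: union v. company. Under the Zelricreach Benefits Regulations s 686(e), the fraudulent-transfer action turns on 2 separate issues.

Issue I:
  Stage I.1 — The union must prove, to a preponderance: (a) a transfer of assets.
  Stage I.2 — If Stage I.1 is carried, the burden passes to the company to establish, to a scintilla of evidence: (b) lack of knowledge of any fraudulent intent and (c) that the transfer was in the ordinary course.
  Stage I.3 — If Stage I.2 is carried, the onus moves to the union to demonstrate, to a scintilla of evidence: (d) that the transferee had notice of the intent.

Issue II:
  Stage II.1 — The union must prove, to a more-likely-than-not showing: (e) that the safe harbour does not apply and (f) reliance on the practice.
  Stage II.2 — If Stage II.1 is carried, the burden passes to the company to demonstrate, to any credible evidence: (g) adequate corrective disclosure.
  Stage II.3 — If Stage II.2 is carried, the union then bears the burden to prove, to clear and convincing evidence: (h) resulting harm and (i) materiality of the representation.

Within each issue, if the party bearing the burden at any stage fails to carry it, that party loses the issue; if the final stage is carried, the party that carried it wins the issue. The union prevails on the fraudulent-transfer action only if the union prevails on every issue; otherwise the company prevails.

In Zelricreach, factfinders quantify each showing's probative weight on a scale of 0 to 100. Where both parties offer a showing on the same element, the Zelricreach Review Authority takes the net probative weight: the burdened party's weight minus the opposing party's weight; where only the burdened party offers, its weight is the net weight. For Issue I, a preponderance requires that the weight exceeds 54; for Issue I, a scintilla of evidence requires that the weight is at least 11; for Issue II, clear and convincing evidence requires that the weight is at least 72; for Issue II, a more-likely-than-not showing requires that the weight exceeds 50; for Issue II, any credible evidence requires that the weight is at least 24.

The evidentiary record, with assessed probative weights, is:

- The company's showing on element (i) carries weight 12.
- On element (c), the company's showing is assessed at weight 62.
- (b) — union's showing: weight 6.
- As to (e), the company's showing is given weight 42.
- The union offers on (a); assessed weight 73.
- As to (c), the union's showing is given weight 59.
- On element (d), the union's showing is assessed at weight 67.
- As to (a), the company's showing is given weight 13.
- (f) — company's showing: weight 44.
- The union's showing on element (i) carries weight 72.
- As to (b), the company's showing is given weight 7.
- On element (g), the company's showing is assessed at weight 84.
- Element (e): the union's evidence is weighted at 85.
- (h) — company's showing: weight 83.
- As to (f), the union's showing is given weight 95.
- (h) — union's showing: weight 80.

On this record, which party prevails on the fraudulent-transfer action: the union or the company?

company

— Issue I —
Stage I.1 — burden on union; standard: a preponderance (weight exceeds 54).
    (a): 73 − 13 = 60 > 54 [met]
  Stage I.1 carried; the burden shifts to the company.
Stage I.2 — burden on company; standard: a scintilla of evidence (weight is at least 11).
    (b): 7 − 6 = 1 < 11 [not met]
    (c): 62 − 59 = 3 < 11 [not met]
  Not every element is met, so the company fails to carry Stage I.2.
The union prevails on this issue.
— Issue II —
Stage II.1 — burden on union; standard: a more-likely-than-not showing (weight exceeds 50).
    (e): 85 − 42 = 43 ≤ 50 [not met]
    (f): 95 − 44 = 51 > 50 [met]
  Not every element is met, so the union fails to carry Stage II.1.
So the company prevails on this issue.
Per-issue: Issue I → union; Issue II → company. The union must prevail on every issue; overall, the company prevails.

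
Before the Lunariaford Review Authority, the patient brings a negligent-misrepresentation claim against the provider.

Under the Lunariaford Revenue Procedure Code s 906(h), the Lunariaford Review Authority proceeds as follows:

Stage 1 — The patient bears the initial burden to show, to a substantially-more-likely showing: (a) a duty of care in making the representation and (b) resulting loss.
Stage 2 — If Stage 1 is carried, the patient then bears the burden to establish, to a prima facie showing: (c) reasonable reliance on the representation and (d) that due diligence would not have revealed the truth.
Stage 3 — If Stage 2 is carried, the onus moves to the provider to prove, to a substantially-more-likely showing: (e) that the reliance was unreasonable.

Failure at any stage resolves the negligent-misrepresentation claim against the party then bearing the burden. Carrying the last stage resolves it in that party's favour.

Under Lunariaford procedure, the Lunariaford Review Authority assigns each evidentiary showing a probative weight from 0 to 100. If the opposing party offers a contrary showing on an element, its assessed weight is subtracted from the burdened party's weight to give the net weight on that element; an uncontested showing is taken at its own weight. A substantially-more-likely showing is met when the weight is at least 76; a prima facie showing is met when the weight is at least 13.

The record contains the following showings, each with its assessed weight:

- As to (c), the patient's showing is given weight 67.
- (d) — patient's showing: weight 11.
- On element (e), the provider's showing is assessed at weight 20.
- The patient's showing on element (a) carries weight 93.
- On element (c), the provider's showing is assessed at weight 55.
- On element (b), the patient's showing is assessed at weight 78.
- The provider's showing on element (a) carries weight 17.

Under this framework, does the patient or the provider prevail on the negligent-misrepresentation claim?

Stage 1 (patient, a substantially-more-likely showing, weight is at least 76): (a) net 93−17=76 ≥ 76 — meets; (b) 78 ≥ 76 — meets.
  Stage 1 carried; the burden remains with the patient.
Stage 2 (patient, a prima facie showing, weight is at least 13): (c) net 67−55=12 < 13 — fails; (d) 11 < 13 — fails.
  Not every element is met, so the patient fails to carry Stage 2.
The analysis ends at Stage 2; the provider prevails.

provider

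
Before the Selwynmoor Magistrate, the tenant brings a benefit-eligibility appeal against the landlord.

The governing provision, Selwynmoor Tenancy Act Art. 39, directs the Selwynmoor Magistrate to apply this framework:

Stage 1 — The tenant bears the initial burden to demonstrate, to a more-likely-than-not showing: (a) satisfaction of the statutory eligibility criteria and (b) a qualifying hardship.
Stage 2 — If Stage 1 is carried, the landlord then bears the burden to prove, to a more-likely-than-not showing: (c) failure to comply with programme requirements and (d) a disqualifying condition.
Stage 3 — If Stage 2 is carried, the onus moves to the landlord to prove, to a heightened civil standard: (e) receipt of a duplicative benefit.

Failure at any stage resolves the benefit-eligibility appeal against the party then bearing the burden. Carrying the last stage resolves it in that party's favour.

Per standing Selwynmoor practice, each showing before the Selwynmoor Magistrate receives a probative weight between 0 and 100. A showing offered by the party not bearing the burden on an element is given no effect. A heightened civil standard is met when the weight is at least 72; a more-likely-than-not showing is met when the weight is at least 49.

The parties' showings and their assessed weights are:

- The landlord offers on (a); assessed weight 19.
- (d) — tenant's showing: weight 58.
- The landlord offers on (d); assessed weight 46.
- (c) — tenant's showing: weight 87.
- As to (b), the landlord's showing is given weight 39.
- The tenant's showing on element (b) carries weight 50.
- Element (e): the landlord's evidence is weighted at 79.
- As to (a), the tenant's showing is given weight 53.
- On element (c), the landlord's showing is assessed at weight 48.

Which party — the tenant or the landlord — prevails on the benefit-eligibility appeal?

tenant

Stage 1 — burden on tenant; standard: a more-likely-than-not showing (weight is at least 49).
    (a): 53 (landlord's 19 disregarded) ≥ 49 [met]
    (b): 50 (landlord's 39 disregarded) ≥ 49 [met]
  Stage 1 is satisfied; the onus moves to the landlord.
Stage 2 — burden on landlord; standard: a more-likely-than-not showing (weight is at least 49).
    (c): 48 (tenant's 87 disregarded) < 49 [not met]
    (d): 46 (tenant's 58 disregarded) < 49 [not met]
  The landlord does not carry Stage 2.
So the tenant prevails.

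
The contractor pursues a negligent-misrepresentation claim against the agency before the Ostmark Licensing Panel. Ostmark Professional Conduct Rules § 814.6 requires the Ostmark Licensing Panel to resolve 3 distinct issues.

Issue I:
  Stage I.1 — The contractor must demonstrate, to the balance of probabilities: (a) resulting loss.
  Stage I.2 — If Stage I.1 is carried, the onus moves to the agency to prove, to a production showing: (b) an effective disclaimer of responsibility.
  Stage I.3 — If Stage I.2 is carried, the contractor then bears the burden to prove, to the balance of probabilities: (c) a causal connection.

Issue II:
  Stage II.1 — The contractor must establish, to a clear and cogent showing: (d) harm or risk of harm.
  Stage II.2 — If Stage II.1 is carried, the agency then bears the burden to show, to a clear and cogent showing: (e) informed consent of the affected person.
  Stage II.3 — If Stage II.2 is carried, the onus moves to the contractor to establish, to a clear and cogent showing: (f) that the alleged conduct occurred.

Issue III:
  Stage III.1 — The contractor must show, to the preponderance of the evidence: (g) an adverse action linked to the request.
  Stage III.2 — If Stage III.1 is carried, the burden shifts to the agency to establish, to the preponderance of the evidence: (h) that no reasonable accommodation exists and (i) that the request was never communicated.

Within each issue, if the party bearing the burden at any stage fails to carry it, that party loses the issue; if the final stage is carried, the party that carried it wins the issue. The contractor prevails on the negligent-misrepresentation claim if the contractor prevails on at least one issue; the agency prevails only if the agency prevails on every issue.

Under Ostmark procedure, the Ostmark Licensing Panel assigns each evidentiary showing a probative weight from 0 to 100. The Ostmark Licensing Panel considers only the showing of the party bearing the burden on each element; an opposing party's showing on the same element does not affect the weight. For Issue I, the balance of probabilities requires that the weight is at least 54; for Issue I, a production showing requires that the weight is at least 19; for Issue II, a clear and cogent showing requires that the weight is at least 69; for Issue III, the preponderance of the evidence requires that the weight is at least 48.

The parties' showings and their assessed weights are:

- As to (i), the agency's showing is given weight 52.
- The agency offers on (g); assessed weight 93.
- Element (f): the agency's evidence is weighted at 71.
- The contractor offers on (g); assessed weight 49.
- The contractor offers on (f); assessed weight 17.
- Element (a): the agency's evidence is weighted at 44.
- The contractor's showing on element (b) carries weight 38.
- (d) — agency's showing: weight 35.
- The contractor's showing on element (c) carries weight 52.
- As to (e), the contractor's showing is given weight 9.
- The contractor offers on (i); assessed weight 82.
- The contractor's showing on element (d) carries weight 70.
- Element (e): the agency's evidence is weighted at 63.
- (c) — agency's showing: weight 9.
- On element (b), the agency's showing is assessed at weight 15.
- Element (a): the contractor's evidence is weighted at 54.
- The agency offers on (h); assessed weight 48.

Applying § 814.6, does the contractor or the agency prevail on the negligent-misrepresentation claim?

— Issue I —
At Stage I.1 the contractor must meet the balance of probabilities (weight is at least 54): on (a) the weight is 54 (the agency's 44 is given no effect), ≥ 54, so (a) meets the standard.
  Stage I.1 carried; the burden shifts to the agency.
At Stage I.2 the agency must meet a production showing (weight is at least 19): on (b) the weight is 15 (the contractor's 38 is given no effect), < 19, so (b) does not meet the standard.
  Not every element is met, so the agency fails to carry Stage I.2.
The analysis ends at Stage I.2; the contractor prevails on this issue.
— Issue II —
Stage II.1 — burden on contractor; standard: a clear and cogent showing (weight is at least 69).
    (d): 70 (agency's 35 disregarded) ≥ 69 [met]
  Stage II.1 is satisfied; the onus moves to the agency.
Stage II.2 — burden on agency; standard: a clear and cogent showing (weight is at least 69).
    (e): 63 (contractor's 9 disregarded) < 69 [not met]
  The agency does not carry Stage II.2.
The contractor prevails on this issue.
— Issue III —
At Stage III.1 the contractor must meet the preponderance of the evidence (weight is at least 48): on (g) the weight is 49 (the agency's 93 is given no effect), ≥ 48, so (g) meets the standard.
  Stage III.1 is satisfied; the onus moves to the agency.
At Stage III.2 the agency must meet the preponderance of the evidence (weight is at least 48): on (h) the weight is 48, which does reach 48, so (h) meets the standard; on (i) the weight is 52 (the contractor's 82 is given no effect), ≥ 48, so (i) meets the standard.
  Stage III.2 carried; the final stage is satisfied.
All stages carried — the agency prevails on this issue.
Per-issue: Issue I → contractor; Issue II → contractor; Issue III → agency. The contractor must prevail on at least one issue; overall, the contractor prevails.

contractor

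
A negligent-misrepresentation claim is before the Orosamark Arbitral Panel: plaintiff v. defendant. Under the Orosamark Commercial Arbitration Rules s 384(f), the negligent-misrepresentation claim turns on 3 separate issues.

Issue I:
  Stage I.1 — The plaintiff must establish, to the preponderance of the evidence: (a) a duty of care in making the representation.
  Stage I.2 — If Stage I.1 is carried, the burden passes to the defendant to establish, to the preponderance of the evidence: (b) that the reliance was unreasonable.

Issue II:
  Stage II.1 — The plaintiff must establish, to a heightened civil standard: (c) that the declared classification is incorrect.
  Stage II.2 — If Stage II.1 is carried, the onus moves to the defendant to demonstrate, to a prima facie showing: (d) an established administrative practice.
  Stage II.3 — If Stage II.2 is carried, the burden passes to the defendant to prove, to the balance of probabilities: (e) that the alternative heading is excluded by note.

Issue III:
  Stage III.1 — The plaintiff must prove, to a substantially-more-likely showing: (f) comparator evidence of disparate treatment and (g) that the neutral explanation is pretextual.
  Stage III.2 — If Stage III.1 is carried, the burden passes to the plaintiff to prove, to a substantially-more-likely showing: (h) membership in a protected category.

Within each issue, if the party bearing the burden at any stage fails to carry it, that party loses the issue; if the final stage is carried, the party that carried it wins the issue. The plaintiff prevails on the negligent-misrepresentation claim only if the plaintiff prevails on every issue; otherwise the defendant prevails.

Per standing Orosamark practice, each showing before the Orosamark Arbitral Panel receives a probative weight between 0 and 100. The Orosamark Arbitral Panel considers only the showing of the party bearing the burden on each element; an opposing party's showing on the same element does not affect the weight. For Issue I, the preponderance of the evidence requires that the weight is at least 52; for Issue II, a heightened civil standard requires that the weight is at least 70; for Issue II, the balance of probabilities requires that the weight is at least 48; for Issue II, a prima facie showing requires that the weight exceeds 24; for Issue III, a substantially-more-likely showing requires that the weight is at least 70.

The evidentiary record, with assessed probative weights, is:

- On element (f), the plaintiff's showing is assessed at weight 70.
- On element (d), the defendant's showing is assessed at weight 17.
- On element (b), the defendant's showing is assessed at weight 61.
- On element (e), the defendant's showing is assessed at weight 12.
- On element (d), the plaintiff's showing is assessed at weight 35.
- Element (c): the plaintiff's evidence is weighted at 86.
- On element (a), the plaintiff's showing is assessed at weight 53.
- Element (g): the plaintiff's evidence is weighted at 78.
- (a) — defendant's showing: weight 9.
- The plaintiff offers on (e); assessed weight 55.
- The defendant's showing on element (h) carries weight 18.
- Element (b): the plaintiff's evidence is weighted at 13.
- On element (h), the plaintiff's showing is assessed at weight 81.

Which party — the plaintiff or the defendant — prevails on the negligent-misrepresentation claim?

defendant

— Issue I —
Stage I.1 (plaintiff, the preponderance of the evidence, weight is at least 52): (a) 53 (defendant's 9 disregarded) ≥ 52 — meets.
  The plaintiff carries Stage I.1; the defendant now bears the burden.
Stage I.2 (defendant, the preponderance of the evidence, weight is at least 52): (b) 61 (plaintiff's 13 disregarded) ≥ 52 — meets.
  Stage I.2 carried; the final stage is satisfied.
Every stage carried; the defendant prevails on this issue.
— Issue II —
Stage II.1 — burden on plaintiff; standard: a heightened civil standard (weight is at least 70).
    (c): 86 ≥ 70 [met]
  Stage II.1 is satisfied; the onus moves to the defendant.
Stage II.2 — burden on defendant; standard: a prima facie showing (weight exceeds 24).
    (d): 17 (plaintiff's 35 disregarded) ≤ 24 [not met]
  Stage II.2 not carried; the defendant fails its burden.
The plaintiff prevails on this issue.
— Issue III —
Stage III.1 — burden on plaintiff; standard: a substantially-more-likely showing (weight is at least 70).
    (f): 70 ≥ 70 [met]
    (g): 78 ≥ 70 [met]
  Stage III.1 is satisfied; the plaintiff continues to bear the burden.
Stage III.2 — burden on plaintiff; standard: a substantially-more-likely showing (weight is at least 70).
    (h): 81 (defendant's 18 disregarded) ≥ 70 [met]
  All elements met at the final stage.
With every stage satisfied, the plaintiff prevails on this issue.
Per-issue: Issue I → defendant; Issue II → plaintiff; Issue III → plaintiff. The plaintiff must prevail on every issue; overall, the defendant prevails.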